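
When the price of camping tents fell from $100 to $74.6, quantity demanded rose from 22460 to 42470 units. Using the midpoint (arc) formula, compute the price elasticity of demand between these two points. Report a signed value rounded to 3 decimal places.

%ΔQ = (42470 − 22460) / [(22460 + 42470)/2] = 20010/32465 = 0.616356…
%ΔP = (74.6 − 100) / [(100 + 74.6)/2] = -25.4/87.3 = -0.290950…
Arc Ed = %ΔQ / %ΔP = (20010/32465) / (-25.4/87.3) = -2.11842…

-2.118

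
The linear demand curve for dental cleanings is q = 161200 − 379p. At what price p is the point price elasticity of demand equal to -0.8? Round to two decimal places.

189.04

Ed = −379p/(161200 − 379p). Set this equal to -0.8:
379p = 0.8·(161200 − 379p) ⇒ 379p(1 + 0.8) = 0.8·161200
p = 0.8·161200 / (379·1.8) = 189.0354…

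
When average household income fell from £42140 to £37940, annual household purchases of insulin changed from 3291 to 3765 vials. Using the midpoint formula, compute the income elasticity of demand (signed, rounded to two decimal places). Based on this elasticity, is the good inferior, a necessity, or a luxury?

%ΔQ = (3765 − 3291)/[( 3291 + 3765)/2] = 474/3528 = 0.134353…
%ΔIncome = (37940 − 42140)/[( 42140 + 37940)/2] = -4200/40040 = -0.104895…
E_income = (474/3528) / (-4200/40040) = -1.2808…
E_income < 0 ⇒ inferior good.

-1.28; inferior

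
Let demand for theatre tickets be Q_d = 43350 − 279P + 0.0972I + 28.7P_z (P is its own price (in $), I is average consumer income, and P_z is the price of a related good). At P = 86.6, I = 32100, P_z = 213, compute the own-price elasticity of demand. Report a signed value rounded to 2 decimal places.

At the given values, Q_d = 43350 − 279(86.6) + 0.0972(32100) + 28.7(213) = 28421.82.
∂Q_d/∂P = −279.
E = (-279) × (86.6/28421.82) = -0.8501…

-0.85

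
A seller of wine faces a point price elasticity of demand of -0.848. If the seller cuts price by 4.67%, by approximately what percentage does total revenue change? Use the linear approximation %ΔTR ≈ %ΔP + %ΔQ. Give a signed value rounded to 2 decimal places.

-0.71%

%ΔQ ≈ Ed × %ΔP = (-0.848) × (-4.67%) = +3.9602%
%ΔTR ≈ %ΔP + %ΔQ = (-4.67%) + (+3.9602%) = -0.7098%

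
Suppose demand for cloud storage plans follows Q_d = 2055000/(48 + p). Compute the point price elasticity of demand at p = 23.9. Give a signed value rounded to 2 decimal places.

dQ_d/dp = −2055000/(48 + p)² = -397.515. At p = 23.9, Q_d = 28581.4.
Ed = (dQ_d/dp)·(p/Q_d) = (-397.515) × (23.9/28581.4) = -0.3324…

-0.33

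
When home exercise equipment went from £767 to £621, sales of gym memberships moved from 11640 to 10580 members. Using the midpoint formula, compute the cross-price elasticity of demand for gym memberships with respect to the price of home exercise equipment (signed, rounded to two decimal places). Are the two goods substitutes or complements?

0.45; substitutes

%ΔQ_{gym memberships} = (10580 − 11640)/avg = -1060/11110 = -0.095409…
%ΔP_{home exercise equipment} = (621 − 767)/avg = -146/694 = -0.210374…
E_cross = (-1060/11110) / (-146/694) = 0.4535…
E_cross > 0 ⇒ the goods are substitutes.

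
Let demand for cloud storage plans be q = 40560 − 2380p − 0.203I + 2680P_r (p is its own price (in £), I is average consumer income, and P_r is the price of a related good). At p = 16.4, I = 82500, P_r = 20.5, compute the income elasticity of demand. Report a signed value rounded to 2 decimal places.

-0.42

At the given values, q = 40560 − 2380(16.4) − 0.203(82500) + 2680(20.5) = 39720.5.
∂q/∂I = -0.203.
E = (-0.203) × (82500/39720.5) = -0.4216…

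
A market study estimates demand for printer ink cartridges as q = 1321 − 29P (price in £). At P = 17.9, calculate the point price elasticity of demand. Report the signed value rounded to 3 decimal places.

-0.647

dq/dP = −29. At P = 17.9, q = 1321 − 29(17.9) = 801.9.
Ed = (dq/dP)·(P/q) = −29 × (17.9/801.9) = -0.64733…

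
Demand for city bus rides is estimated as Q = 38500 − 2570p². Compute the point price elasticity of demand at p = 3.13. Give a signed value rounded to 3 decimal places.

dQ/dp = −2·2570·p = -16088.2. At p = 3.13, Q = 13321.967.
Ed = (dQ/dp)·(p/Q) = (-16088.2) × (3.13/13321.967) = -3.77992…

-3.780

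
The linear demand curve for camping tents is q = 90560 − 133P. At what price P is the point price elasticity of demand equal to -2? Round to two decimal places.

Ed = −133P/(90560 − 133P). Set this equal to -2:
133P = 2·(90560 − 133P) ⇒ 133P(1 + 2) = 2·90560
P = 2·90560 / (133·3) = 453.9348…

453.93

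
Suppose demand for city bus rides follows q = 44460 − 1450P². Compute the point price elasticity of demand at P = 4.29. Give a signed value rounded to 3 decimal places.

dq/dP = −2·1450·P = -12441. At P = 4.29, q = 17774.055.
Ed = (dq/dP)·(P/q) = (-12441) × (4.29/17774.055) = -3.00279…

-3.003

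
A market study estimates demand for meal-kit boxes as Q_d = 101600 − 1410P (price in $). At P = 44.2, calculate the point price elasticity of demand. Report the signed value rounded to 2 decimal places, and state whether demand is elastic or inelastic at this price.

dQ_d/dP = −1410. At P = 44.2, Q_d = 101600 − 1410(44.2) = 39278.
Ed = (dQ_d/dP)·(P/Q_d) = −1410 × (44.2/39278) = -1.5866…
|Ed| = 1.59 > 1, so demand is elastic.

-1.59; elastic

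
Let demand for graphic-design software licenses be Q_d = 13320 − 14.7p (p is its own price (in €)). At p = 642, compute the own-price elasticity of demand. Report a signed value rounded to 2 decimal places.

At the given values, Q_d = 13320 − 14.7(642) = 3882.6.
∂Q_d/∂p = −14.7.
E = (-14.7) × (642/3882.6) = -2.4306…

-2.43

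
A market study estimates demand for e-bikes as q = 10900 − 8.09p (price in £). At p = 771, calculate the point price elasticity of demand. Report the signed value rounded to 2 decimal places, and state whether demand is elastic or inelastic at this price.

dq/dp = −8.09. At p = 771, q = 10900 − 8.09(771) = 4662.61.
Ed = (dq/dp)·(p/q) = −8.09 × (771/4662.61) = -1.3377…
|Ed| = 1.34 > 1, so demand is elastic.

-1.34; elastic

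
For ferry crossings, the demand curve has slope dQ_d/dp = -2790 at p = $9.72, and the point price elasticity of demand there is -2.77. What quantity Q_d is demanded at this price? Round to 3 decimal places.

9790.181

Ed = (dQ_d/dp)·(p/Q_d) ⇒ Q_d = (dQ_d/dp)·p/Ed = (-2790)·9.72/(-2.77) = 9790.18050…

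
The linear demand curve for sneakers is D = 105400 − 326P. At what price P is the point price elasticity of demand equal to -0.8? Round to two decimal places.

143.69

Ed = −326P/(105400 − 326P). Set this equal to -0.8:
326P = 0.8·(105400 − 326P) ⇒ 326P(1 + 0.8) = 0.8·105400
P = 0.8·105400 / (326·1.8) = 143.6946…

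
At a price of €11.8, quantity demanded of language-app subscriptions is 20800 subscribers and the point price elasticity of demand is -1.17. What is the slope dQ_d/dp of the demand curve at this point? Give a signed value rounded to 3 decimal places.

Ed = (dQ_d/dp)·(p/Q_d) ⇒ dQ_d/dp = Ed·Q_d/p = (-1.17)·20800/11.8 = -2062.37288…

-2062.373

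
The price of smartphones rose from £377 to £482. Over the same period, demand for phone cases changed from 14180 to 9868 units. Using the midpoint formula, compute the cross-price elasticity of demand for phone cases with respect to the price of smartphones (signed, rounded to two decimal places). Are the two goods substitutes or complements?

-1.47; complements

%ΔQ_{phone cases} = (9868 − 14180)/avg = -4312/12024 = -0.358616…
%ΔP_{smartphones} = (482 − 377)/avg = 105/429.5 = 0.244470…
E_cross = (-4312/12024) / (105/429.5) = -1.4669…
E_cross < 0 ⇒ the goods are complements.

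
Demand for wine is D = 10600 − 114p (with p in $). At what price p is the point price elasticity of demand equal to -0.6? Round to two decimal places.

Ed = −114p/(10600 − 114p). Set this equal to -0.6:
114p = 0.6·(10600 − 114p) ⇒ 114p(1 + 0.6) = 0.6·10600
p = 0.6·10600 / (114·1.6) = 34.8684…

34.87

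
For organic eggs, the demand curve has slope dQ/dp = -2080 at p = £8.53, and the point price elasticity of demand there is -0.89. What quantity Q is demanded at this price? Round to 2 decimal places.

19935.28

Ed = (dQ/dp)·(p/Q) ⇒ Q = (dQ/dp)·p/Ed = (-2080)·8.53/(-0.89) = 19935.2808…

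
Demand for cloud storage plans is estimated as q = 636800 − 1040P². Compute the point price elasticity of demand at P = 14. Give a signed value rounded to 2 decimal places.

dq/dP = −2·1040·P = -29120. At P = 14, q = 432960.
Ed = (dq/dP)·(P/q) = (-29120) × (14/432960) = -0.9416…

-0.94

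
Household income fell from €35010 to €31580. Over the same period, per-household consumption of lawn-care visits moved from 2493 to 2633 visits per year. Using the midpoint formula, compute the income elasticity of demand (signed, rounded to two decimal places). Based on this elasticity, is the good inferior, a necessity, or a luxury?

%ΔQ = (2633 − 2493)/[( 2493 + 2633)/2] = 140/2563 = 0.054623…
%ΔIncome = (31580 − 35010)/[( 35010 + 31580)/2] = -3430/33295 = -0.103018…
E_income = (140/2563) / (-3430/33295) = -0.5302…
E_income < 0 ⇒ inferior good.

-0.53; inferior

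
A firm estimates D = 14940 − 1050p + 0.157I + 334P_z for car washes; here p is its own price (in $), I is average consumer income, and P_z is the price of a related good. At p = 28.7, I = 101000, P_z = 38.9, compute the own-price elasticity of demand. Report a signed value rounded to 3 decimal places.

At the given values, D = 14940 − 1050(28.7) + 0.157(101000) + 334(38.9) = 13654.6.
∂D/∂p = −1050.
E = (-1050) × (28.7/13654.6) = -2.20694…

-2.207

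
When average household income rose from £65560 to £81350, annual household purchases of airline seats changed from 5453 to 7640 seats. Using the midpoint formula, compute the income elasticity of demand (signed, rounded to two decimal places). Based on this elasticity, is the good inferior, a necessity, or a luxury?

%ΔQ = (7640 − 5453)/[( 5453 + 7640)/2] = 2187/6546.5 = 0.334071…
%ΔIncome = (81350 − 65560)/[( 65560 + 81350)/2] = 15790/73455 = 0.214961…
E_income = (2187/6546.5) / (15790/73455) = 1.5540…
E_income > 1 ⇒ normal good, luxury.

1.55; luxury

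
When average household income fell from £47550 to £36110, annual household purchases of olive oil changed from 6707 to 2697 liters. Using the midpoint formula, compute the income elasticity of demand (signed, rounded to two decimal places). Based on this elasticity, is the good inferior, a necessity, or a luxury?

3.12; luxury

%ΔQ = (2697 − 6707)/[( 6707 + 2697)/2] = -4010/4702 = -0.852828…
%ΔIncome = (36110 − 47550)/[( 47550 + 36110)/2] = -11440/41830 = -0.273487…
E_income = (-4010/4702) / (-11440/41830) = 3.1183…
E_income > 1 ⇒ normal good, luxury.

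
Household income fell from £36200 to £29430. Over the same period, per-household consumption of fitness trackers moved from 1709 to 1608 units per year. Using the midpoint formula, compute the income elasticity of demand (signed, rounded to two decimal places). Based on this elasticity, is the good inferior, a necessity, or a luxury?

%ΔQ = (1608 − 1709)/[( 1709 + 1608)/2] = -101/1658.5 = -0.060898…
%ΔIncome = (29430 − 36200)/[( 36200 + 29430)/2] = -6770/32815 = -0.206308…
E_income = (-101/1658.5) / (-6770/32815) = 0.2951…
0 < E_income < 1 ⇒ normal good, necessity.

0.30; necessity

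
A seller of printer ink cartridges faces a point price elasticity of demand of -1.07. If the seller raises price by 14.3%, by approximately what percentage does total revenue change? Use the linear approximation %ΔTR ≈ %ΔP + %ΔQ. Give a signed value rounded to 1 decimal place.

%ΔQ ≈ Ed × %ΔP = (-1.07) × (+14.3%) = -15.3010%
%ΔTR ≈ %ΔP + %ΔQ = (+14.3%) + (-15.3010%) = -1.0010%

-1.0%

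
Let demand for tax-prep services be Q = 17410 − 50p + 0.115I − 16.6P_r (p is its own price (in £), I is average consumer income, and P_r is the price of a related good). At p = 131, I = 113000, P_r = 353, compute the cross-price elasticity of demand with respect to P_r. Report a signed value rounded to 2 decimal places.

At the given values, Q = 17410 − 50(131) + 0.115(113000) − 16.6(353) = 17995.2.
∂Q/∂P_r = -16.6.
E = (-16.6) × (353/17995.2) = -0.3256…

-0.33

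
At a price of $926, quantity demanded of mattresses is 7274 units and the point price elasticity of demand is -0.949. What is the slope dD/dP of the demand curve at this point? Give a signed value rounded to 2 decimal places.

-7.45

Ed = (dD/dP)·(P/D) ⇒ dD/dP = Ed·D/P = (-0.949)·7274/926 = -7.4546…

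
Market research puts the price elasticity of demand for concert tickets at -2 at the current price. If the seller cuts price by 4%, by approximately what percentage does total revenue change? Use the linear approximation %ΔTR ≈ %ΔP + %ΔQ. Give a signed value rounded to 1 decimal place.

+4.0%

%ΔQ ≈ Ed × %ΔP = (-2) × (-4%) = +8.0000%
%ΔTR ≈ %ΔP + %ΔQ = (-4%) + (+8.0000%) = +4.0000%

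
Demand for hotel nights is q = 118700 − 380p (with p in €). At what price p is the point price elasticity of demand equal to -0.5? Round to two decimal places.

104.12

Ed = −380p/(118700 − 380p). Set this equal to -0.5:
380p = 0.5·(118700 − 380p) ⇒ 380p(1 + 0.5) = 0.5·118700
p = 0.5·118700 / (380·1.5) = 104.1228…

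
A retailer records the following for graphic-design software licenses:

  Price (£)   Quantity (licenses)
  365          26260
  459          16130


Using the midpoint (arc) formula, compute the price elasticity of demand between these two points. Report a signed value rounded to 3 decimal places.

%ΔQ = (16130 − 26260) / [(26260 + 16130)/2] = -10130/21195 = -0.477942…
%ΔP = (459 − 365) / [(365 + 459)/2] = 94/412 = 0.228155…
Arc Ed = %ΔQ / %ΔP = (-10130/21195) / (94/412) = -2.09481…

-2.095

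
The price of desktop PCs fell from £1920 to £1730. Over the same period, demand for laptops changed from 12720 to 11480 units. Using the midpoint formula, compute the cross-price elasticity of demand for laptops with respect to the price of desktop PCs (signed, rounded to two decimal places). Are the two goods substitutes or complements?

0.98; substitutes

%ΔQ_{laptops} = (11480 − 12720)/avg = -1240/12100 = -0.102479…
%ΔP_{desktop PCs} = (1730 − 1920)/avg = -190/1825 = -0.104109…
E_cross = (-1240/12100) / (-190/1825) = 0.9843…
E_cross > 0 ⇒ the goods are substitutes.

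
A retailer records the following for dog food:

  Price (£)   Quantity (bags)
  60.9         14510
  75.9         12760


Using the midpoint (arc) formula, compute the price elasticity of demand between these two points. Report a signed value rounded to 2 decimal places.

%ΔQ = (12760 − 14510) / [(14510 + 12760)/2] = -1750/13635 = -0.128346…
%ΔP = (75.9 − 60.9) / [(60.9 + 75.9)/2] = 15/68.4 = 0.219298…
Arc Ed = %ΔQ / %ΔP = (-1750/13635) / (15/68.4) = -0.5852…

-0.59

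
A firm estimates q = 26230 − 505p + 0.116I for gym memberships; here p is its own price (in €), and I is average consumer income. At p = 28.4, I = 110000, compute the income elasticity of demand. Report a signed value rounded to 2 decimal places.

At the given values, q = 26230 − 505(28.4) + 0.116(110000) = 24648.
∂q/∂I = 0.116.
E = (0.116) × (110000/24648) = 0.5176…

0.52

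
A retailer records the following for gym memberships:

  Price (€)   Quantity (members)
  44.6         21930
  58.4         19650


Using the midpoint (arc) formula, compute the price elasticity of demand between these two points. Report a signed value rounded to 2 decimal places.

%ΔQ = (19650 − 21930) / [(21930 + 19650)/2] = -2280/20790 = -0.109668…
%ΔP = (58.4 − 44.6) / [(44.6 + 58.4)/2] = 13.8/51.5 = 0.267961…
Arc Ed = %ΔQ / %ΔP = (-2280/20790) / (13.8/51.5) = -0.4092…

-0.41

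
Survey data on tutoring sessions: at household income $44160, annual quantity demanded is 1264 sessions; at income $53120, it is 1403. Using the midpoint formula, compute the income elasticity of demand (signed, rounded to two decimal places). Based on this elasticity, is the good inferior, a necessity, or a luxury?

%ΔQ = (1403 − 1264)/[( 1264 + 1403)/2] = 139/1333.5 = 0.104236…
%ΔIncome = (53120 − 44160)/[( 44160 + 53120)/2] = 8960/48640 = 0.184210…
E_income = (139/1333.5) / (8960/48640) = 0.5658…
0 < E_income < 1 ⇒ normal good, necessity.

0.57; necessity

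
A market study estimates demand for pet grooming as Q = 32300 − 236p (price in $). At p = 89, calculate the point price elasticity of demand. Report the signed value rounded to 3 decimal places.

dQ/dp = −236. At p = 89, Q = 32300 − 236(89) = 11296.
Ed = (dQ/dp)·(p/Q) = −236 × (89/11296) = -1.85941…

-1.859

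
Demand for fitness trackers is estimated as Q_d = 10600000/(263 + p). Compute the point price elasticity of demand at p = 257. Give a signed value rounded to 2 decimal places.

dQ_d/dp = −10600000/(263 + p)² = -39.2012. At p = 257, Q_d = 20384.6.
Ed = (dQ_d/dp)·(p/Q_d) = (-39.2012) × (257/20384.6) = -0.4942…

-0.49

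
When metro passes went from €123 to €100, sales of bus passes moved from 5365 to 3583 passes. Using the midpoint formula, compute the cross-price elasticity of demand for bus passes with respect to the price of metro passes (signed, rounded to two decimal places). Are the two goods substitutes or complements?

%ΔQ_{bus passes} = (3583 − 5365)/avg = -1782/4474 = -0.398301…
%ΔP_{metro passes} = (100 − 123)/avg = -23/111.5 = -0.206278…
E_cross = (-1782/4474) / (-23/111.5) = 1.9308…
E_cross > 0 ⇒ the goods are substitutes.

1.93; substitutes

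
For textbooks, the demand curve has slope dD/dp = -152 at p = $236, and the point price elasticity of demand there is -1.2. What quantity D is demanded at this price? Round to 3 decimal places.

29893.333

Ed = (dD/dp)·(p/D) ⇒ D = (dD/dp)·p/Ed = (-152)·236/(-1.2) = 29893.33333…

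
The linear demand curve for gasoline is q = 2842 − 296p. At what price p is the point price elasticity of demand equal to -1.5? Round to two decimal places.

5.76

Ed = −296p/(2842 − 296p). Set this equal to -1.5:
296p = 1.5·(2842 − 296p) ⇒ 296p(1 + 1.5) = 1.5·2842
p = 1.5·2842 / (296·2.5) = 5.7608…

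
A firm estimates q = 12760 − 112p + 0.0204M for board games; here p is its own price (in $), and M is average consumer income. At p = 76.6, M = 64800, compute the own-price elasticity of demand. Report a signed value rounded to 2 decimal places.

At the given values, q = 12760 − 112(76.6) + 0.0204(64800) = 5502.72.
∂q/∂p = −112.
E = (-112) × (76.6/5502.72) = -1.5590…

-1.56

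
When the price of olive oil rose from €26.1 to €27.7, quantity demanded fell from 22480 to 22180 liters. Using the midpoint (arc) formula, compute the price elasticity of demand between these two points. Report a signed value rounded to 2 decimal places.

%ΔQ = (22180 − 22480) / [(22480 + 22180)/2] = -300/22330 = -0.013434…
%ΔP = (27.7 − 26.1) / [(26.1 + 27.7)/2] = 1.6/26.9 = 0.059479…
Arc Ed = %ΔQ / %ΔP = (-300/22330) / (1.6/26.9) = -0.2258…

-0.23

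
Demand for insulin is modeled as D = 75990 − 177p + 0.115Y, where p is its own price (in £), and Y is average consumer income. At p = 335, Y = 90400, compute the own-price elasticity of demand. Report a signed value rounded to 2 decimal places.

At the given values, D = 75990 − 177(335) + 0.115(90400) = 27091.
∂D/∂p = −177.
E = (-177) × (335/27091) = -2.1887…

-2.19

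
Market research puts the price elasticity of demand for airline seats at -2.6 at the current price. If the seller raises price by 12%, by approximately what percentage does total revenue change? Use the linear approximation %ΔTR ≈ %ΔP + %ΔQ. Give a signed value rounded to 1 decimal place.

%ΔQ ≈ Ed × %ΔP = (-2.6) × (+12%) = -31.2000%
%ΔTR ≈ %ΔP + %ΔQ = (+12%) + (-31.2000%) = -19.2000%

-19.2%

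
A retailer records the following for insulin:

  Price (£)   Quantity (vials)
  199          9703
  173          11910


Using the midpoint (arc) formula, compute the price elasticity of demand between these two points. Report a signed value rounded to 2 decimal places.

%ΔQ = (11910 − 9703) / [(9703 + 11910)/2] = 2207/10806.5 = 0.204228…
%ΔP = (173 − 199) / [(199 + 173)/2] = -26/186 = -0.139784…
Arc Ed = %ΔQ / %ΔP = (2207/10806.5) / (-26/186) = -1.4610…

-1.46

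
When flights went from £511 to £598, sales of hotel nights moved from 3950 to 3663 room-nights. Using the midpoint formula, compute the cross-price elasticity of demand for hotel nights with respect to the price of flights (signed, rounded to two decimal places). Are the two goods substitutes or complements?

-0.48; complements

%ΔQ_{hotel nights} = (3663 − 3950)/avg = -287/3806.5 = -0.075397…
%ΔP_{flights} = (598 − 511)/avg = 87/554.5 = 0.156898…
E_cross = (-287/3806.5) / (87/554.5) = -0.4805…
E_cross < 0 ⇒ the goods are complements.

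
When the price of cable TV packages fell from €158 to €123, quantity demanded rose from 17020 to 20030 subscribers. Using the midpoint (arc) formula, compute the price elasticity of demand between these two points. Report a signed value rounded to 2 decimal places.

-0.65

%ΔQ = (20030 − 17020) / [(17020 + 20030)/2] = 3010/18525 = 0.162483…
%ΔP = (123 − 158) / [(158 + 123)/2] = -35/140.5 = -0.249110…
Arc Ed = %ΔQ / %ΔP = (3010/18525) / (-35/140.5) = -0.6522…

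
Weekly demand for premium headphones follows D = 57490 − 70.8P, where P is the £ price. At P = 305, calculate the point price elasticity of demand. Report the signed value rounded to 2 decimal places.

-0.60

dD/dP = −70.8. At P = 305, D = 57490 − 70.8(305) = 35896.
Ed = (dD/dP)·(P/D) = −70.8 × (305/35896) = -0.6015…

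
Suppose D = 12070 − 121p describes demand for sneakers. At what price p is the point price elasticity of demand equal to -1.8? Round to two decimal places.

64.13

Ed = −121p/(12070 − 121p). Set this equal to -1.8:
121p = 1.8·(12070 − 121p) ⇒ 121p(1 + 1.8) = 1.8·12070
p = 1.8·12070 / (121·2.8) = 64.1263…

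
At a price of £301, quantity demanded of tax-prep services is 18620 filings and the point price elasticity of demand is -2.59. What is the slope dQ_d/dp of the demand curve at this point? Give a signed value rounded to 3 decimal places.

Ed = (dQ_d/dp)·(p/Q_d) ⇒ dQ_d/dp = Ed·Q_d/p = (-2.59)·18620/301 = -160.21860…

-160.219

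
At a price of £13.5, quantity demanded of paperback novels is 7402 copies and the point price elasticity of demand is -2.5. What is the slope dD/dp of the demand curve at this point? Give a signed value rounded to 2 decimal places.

Ed = (dD/dp)·(p/D) ⇒ dD/dp = Ed·D/p = (-2.5)·7402/13.5 = -1370.7407…

-1370.74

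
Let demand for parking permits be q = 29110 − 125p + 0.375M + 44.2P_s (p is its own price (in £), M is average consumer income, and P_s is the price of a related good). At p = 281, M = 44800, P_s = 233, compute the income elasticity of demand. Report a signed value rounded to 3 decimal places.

0.797

At the given values, q = 29110 − 125(281) + 0.375(44800) + 44.2(233) = 21083.6.
∂q/∂M = 0.375.
E = (0.375) × (44800/21083.6) = 0.79682…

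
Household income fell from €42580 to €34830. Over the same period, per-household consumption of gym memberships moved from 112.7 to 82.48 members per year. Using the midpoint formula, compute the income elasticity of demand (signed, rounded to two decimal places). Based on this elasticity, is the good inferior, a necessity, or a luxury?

%ΔQ = (82.48 − 112.7)/[( 112.7 + 82.48)/2] = -30.22/97.59 = -0.309662…
%ΔIncome = (34830 − 42580)/[( 42580 + 34830)/2] = -7750/38705 = -0.200232…
E_income = (-30.22/97.59) / (-7750/38705) = 1.5465…
E_income > 1 ⇒ normal good, luxury.

1.55; luxury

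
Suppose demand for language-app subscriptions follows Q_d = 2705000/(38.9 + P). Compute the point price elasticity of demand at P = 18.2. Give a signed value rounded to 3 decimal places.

dQ_d/dP = −2705000/(38.9 + P)² = -829.65. At P = 18.2, Q_d = 47373.
Ed = (dQ_d/dP)·(P/Q_d) = (-829.65) × (18.2/47373) = -0.31873…

-0.319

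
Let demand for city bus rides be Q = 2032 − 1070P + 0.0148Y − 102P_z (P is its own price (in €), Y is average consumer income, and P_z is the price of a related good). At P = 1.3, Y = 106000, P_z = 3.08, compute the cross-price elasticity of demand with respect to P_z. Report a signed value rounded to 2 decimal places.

At the given values, Q = 2032 − 1070(1.3) + 0.0148(106000) − 102(3.08) = 1895.64.
∂Q/∂P_z = -102.
E = (-102) × (3.08/1895.64) = -0.1657…

-0.17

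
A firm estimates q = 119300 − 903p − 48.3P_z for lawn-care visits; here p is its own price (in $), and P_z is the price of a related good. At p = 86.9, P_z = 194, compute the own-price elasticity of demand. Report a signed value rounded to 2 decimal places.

-2.49

At the given values, q = 119300 − 903(86.9) − 48.3(194) = 31459.1.
∂q/∂p = −903.
E = (-903) × (86.9/31459.1) = -2.4943…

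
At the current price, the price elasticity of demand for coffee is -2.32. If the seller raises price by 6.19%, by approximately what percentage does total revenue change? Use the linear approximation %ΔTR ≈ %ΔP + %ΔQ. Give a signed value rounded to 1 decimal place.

-8.2%

%ΔQ ≈ Ed × %ΔP = (-2.32) × (+6.19%) = -14.3608%
%ΔTR ≈ %ΔP + %ΔQ = (+6.19%) + (-14.3608%) = -8.1708%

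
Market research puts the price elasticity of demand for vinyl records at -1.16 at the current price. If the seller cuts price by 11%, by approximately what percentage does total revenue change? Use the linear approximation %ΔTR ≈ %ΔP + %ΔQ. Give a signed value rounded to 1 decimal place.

%ΔQ ≈ Ed × %ΔP = (-1.16) × (-11%) = +12.7600%
%ΔTR ≈ %ΔP + %ΔQ = (-11%) + (+12.7600%) = +1.7600%

+1.8%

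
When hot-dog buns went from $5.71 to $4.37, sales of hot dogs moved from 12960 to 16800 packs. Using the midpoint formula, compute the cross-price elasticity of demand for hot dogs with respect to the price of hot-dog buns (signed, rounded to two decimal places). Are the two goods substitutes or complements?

-0.97; complements

%ΔQ_{hot dogs} = (16800 − 12960)/avg = 3840/14880 = 0.258064…
%ΔP_{hot-dog buns} = (4.37 − 5.71)/avg = -1.34/5.04 = -0.265873…
E_cross = (3840/14880) / (-1.34/5.04) = -0.9706…
E_cross < 0 ⇒ the goods are complements.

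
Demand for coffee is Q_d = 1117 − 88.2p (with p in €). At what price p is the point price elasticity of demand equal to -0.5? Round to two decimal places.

4.22

Ed = −88.2p/(1117 − 88.2p). Set this equal to -0.5:
88.2p = 0.5·(1117 − 88.2p) ⇒ 88.2p(1 + 0.5) = 0.5·1117
p = 0.5·1117 / (88.2·1.5) = 4.2214…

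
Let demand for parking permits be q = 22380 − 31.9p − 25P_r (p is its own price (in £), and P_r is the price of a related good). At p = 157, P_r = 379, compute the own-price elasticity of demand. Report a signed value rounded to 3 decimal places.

At the given values, q = 22380 − 31.9(157) − 25(379) = 7896.7.
∂q/∂p = −31.9.
E = (-31.9) × (157/7896.7) = -0.63422…

-0.634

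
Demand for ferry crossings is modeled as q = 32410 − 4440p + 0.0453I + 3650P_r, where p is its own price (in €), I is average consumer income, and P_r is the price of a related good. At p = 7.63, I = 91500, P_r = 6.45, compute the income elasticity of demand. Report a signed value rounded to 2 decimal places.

At the given values, q = 32410 − 4440(7.63) + 0.0453(91500) + 3650(6.45) = 26220.25.
∂q/∂I = 0.0453.
E = (0.0453) × (91500/26220.25) = 0.1580…

0.16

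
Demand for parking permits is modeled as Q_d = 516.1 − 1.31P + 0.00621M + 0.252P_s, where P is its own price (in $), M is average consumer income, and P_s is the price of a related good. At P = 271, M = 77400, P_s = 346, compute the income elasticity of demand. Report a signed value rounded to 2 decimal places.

At the given values, Q_d = 516.1 − 1.31(271) + 0.00621(77400) + 0.252(346) = 728.936.
∂Q_d/∂M = 0.00621.
E = (0.00621) × (77400/728.936) = 0.6593…

0.66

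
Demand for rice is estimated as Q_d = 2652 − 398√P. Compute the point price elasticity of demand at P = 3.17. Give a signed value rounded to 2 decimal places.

dQ_d/dP = −398/(2√P) = -111.77. At P = 3.17, Q_d = 1943.38.
Ed = (dQ_d/dP)·(P/Q_d) = (-111.77) × (3.17/1943.38) = -0.1823…

-0.18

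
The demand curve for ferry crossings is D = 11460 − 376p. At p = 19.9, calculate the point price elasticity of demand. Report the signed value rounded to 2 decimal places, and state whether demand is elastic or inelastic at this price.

dD/dp = −376. At p = 19.9, D = 11460 − 376(19.9) = 3977.6.
Ed = (dD/dp)·(p/D) = −376 × (19.9/3977.6) = -1.8811…
|Ed| = 1.88 > 1, so demand is elastic.

-1.88; elastic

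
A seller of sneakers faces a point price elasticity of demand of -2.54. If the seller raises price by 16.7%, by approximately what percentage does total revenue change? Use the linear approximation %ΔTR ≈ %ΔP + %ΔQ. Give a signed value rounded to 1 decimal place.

%ΔQ ≈ Ed × %ΔP = (-2.54) × (+16.7%) = -42.4180%
%ΔTR ≈ %ΔP + %ΔQ = (+16.7%) + (-42.4180%) = -25.7180%

-25.7%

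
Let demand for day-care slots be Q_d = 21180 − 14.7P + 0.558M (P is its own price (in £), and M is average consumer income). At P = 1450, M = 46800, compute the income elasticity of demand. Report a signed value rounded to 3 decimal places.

1.005

At the given values, Q_d = 21180 − 14.7(1450) + 0.558(46800) = 25979.4.
∂Q_d/∂M = 0.558.
E = (0.558) × (46800/25979.4) = 1.00519…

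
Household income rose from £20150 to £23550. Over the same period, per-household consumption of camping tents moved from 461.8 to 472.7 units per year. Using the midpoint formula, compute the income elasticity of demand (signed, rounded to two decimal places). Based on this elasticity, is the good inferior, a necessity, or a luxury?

0.15; necessity

%ΔQ = (472.7 − 461.8)/[( 461.8 + 472.7)/2] = 10.9/467.25 = 0.023327…
%ΔIncome = (23550 − 20150)/[( 20150 + 23550)/2] = 3400/21850 = 0.155606…
E_income = (10.9/467.25) / (3400/21850) = 0.1499…
0 < E_income < 1 ⇒ normal good, necessity.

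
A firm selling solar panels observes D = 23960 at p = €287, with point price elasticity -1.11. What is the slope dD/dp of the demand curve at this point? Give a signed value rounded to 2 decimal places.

Ed = (dD/dp)·(p/D) ⇒ dD/dp = Ed·D/p = (-1.11)·23960/287 = -92.6675…

-92.67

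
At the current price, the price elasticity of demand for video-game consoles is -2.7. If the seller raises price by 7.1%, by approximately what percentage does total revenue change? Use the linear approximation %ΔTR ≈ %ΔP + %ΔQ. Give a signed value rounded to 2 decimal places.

-12.07%

%ΔQ ≈ Ed × %ΔP = (-2.7) × (+7.1%) = -19.1700%
%ΔTR ≈ %ΔP + %ΔQ = (+7.1%) + (-19.1700%) = -12.0700%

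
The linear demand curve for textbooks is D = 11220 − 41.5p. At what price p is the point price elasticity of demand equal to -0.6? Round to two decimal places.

Ed = −41.5p/(11220 − 41.5p). Set this equal to -0.6:
41.5p = 0.6·(11220 − 41.5p) ⇒ 41.5p(1 + 0.6) = 0.6·11220
p = 0.6·11220 / (41.5·1.6) = 101.3855…

101.39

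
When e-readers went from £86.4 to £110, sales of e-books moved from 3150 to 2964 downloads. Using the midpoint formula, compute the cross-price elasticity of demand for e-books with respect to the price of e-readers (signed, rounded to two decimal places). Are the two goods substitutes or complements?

-0.25; complements

%ΔQ_{e-books} = (2964 − 3150)/avg = -186/3057 = -0.060843…
%ΔP_{e-readers} = (110 − 86.4)/avg = 23.6/98.2 = 0.240325…
E_cross = (-186/3057) / (23.6/98.2) = -0.2531…
E_cross < 0 ⇒ the goods are complements.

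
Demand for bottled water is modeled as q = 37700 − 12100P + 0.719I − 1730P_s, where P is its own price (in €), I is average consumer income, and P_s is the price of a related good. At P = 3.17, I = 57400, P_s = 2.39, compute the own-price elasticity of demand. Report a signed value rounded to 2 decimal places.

-1.05

At the given values, q = 37700 − 12100(3.17) + 0.719(57400) − 1730(2.39) = 36478.9.
∂q/∂P = −12100.
E = (-12100) × (3.17/36478.9) = -1.0514…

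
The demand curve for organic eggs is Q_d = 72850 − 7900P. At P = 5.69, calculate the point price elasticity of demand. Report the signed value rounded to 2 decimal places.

-1.61

dQ_d/dP = −7900. At P = 5.69, Q_d = 72850 − 7900(5.69) = 27899.
Ed = (dQ_d/dP)·(P/Q_d) = −7900 × (5.69/27899) = -1.6112…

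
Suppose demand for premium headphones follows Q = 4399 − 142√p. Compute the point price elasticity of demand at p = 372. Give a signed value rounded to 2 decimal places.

-0.82

dQ/dp = −142/(2√p) = -3.68118. At p = 372, Q = 1660.2.
Ed = (dQ/dp)·(p/Q) = (-3.68118) × (372/1660.2) = -0.8248…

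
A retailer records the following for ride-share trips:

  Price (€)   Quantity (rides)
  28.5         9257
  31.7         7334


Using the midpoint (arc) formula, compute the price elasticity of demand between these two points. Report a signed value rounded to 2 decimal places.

-2.18

%ΔQ = (7334 − 9257) / [(9257 + 7334)/2] = -1923/8295.5 = -0.231812…
%ΔP = (31.7 − 28.5) / [(28.5 + 31.7)/2] = 3.2/30.1 = 0.106312…
Arc Ed = %ΔQ / %ΔP = (-1923/8295.5) / (3.2/30.1) = -2.1804…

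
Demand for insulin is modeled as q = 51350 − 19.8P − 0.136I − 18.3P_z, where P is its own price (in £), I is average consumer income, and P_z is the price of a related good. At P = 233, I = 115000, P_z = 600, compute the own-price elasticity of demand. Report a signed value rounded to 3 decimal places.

-0.229

At the given values, q = 51350 − 19.8(233) − 0.136(115000) − 18.3(600) = 20116.6.
∂q/∂P = −19.8.
E = (-19.8) × (233/20116.6) = -0.22933…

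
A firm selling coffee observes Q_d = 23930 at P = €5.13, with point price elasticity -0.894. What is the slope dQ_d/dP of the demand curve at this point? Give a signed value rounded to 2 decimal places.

-4170.26

Ed = (dQ_d/dP)·(P/Q_d) ⇒ dQ_d/dP = Ed·Q_d/P = (-0.894)·23930/5.13 = -4170.2573…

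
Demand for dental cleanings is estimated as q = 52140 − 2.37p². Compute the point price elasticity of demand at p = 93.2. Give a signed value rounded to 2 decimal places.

dq/dp = −2·2.37·p = -441.768. At p = 93.2, q = 31553.6112.
Ed = (dq/dp)·(p/q) = (-441.768) × (93.2/31553.6112) = -1.3048…

-1.30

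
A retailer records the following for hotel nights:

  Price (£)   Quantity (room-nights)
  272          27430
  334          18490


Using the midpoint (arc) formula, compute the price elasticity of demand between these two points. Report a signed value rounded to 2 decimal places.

%ΔQ = (18490 − 27430) / [(27430 + 18490)/2] = -8940/22960 = -0.389372…
%ΔP = (334 − 272) / [(272 + 334)/2] = 62/303 = 0.204620…
Arc Ed = %ΔQ / %ΔP = (-8940/22960) / (62/303) = -1.9029…

-1.90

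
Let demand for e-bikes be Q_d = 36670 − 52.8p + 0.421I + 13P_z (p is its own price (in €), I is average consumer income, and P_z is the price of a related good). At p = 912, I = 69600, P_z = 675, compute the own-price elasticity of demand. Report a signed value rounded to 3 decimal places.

At the given values, Q_d = 36670 − 52.8(912) + 0.421(69600) + 13(675) = 26593.
∂Q_d/∂p = −52.8.
E = (-52.8) × (912/26593) = -1.81076…

-1.811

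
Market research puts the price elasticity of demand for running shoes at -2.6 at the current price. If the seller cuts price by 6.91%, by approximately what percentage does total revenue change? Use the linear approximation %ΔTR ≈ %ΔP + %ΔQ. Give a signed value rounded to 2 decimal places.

%ΔQ ≈ Ed × %ΔP = (-2.6) × (-6.91%) = +17.9660%
%ΔTR ≈ %ΔP + %ΔQ = (-6.91%) + (+17.9660%) = +11.0560%

+11.06%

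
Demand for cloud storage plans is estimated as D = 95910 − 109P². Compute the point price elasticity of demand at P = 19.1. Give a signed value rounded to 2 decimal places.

dD/dP = −2·109·P = -4163.8. At P = 19.1, D = 56145.71.
Ed = (dD/dP)·(P/D) = (-4163.8) × (19.1/56145.71) = -1.4164…

-1.42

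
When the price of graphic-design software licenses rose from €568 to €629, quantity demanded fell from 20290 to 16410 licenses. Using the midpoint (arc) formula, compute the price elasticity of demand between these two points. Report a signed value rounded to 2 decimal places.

-2.07

%ΔQ = (16410 − 20290) / [(20290 + 16410)/2] = -3880/18350 = -0.211444…
%ΔP = (629 − 568) / [(568 + 629)/2] = 61/598.5 = 0.101921…
Arc Ed = %ΔQ / %ΔP = (-3880/18350) / (61/598.5) = -2.0745…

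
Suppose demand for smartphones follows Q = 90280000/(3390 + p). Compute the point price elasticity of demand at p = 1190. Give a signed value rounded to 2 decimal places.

dQ/dp = −90280000/(3390 + p)² = -4.30388. At p = 1190, Q = 19711.8.
Ed = (dQ/dp)·(p/Q) = (-4.30388) × (1190/19711.8) = -0.2598…

-0.26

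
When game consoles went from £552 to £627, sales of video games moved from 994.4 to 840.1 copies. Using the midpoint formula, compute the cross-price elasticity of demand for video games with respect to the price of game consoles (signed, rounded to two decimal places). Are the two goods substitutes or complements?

%ΔQ_{video games} = (840.1 − 994.4)/avg = -154.3/917.25 = -0.168220…
%ΔP_{game consoles} = (627 − 552)/avg = 75/589.5 = 0.127226…
E_cross = (-154.3/917.25) / (75/589.5) = -1.3222…
E_cross < 0 ⇒ the goods are complements.

-1.32; complements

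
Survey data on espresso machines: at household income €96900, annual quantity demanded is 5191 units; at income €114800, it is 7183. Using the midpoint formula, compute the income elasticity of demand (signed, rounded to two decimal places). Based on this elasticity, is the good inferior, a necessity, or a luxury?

1.90; luxury

%ΔQ = (7183 − 5191)/[( 5191 + 7183)/2] = 1992/6187 = 0.321965…
%ΔIncome = (114800 − 96900)/[( 96900 + 114800)/2] = 17900/105850 = 0.169107…
E_income = (1992/6187) / (17900/105850) = 1.9039…
E_income > 1 ⇒ normal good, luxury.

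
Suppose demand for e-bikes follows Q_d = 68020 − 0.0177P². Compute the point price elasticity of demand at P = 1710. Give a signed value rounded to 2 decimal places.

dQ_d/dP = −2·0.0177·P = -60.534. At P = 1710, Q_d = 16263.43.
Ed = (dQ_d/dP)·(P/Q_d) = (-60.534) × (1710/16263.43) = -6.3647…

-6.36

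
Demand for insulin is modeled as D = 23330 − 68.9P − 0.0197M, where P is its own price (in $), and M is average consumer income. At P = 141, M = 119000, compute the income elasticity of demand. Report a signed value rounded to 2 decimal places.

At the given values, D = 23330 − 68.9(141) − 0.0197(119000) = 11270.8.
∂D/∂M = -0.0197.
E = (-0.0197) × (119000/11270.8) = -0.2079…

-0.21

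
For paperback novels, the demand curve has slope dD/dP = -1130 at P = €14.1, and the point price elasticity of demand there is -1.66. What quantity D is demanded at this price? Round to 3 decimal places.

9598.193

Ed = (dD/dP)·(P/D) ⇒ D = (dD/dP)·P/Ed = (-1130)·14.1/(-1.66) = 9598.19277…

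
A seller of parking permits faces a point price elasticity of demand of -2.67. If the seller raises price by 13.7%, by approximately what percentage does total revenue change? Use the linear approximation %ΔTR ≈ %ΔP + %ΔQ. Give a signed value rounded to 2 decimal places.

%ΔQ ≈ Ed × %ΔP = (-2.67) × (+13.7%) = -36.5790%
%ΔTR ≈ %ΔP + %ΔQ = (+13.7%) + (-36.5790%) = -22.8790%

-22.88%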